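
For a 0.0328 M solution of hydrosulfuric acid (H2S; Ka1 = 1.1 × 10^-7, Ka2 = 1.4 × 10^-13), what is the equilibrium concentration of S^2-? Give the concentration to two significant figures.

First ionization gives [H+] ≈ [HS-] = 6.01 × 10^-5 M.
Second step: Ka2 = [H+][S^2-]/[HS-] ≈ [S^2-] (since [H+] ≈ [HS-]).
So [S^2-] ≈ Ka2.

1.4 × 10^-13 M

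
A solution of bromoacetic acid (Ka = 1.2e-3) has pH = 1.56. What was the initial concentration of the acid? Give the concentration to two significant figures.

C₀ = 6.6 × 10^-1 M

[H+] = 10^(-1.56) = 2.75 × 10^-2 M = x
Ka = x²/(C₀ − x) ⇒ C₀ = x + x²/Ka
C₀ = 2.75 × 10^-2 + (2.75 × 10^-2)²/(1.2 × 10^-3) = 6.58 × 10^-1 M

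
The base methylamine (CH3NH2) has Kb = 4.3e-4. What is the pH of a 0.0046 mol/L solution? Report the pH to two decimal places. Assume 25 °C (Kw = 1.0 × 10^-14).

CH3NH2 + H2O ⇌ CH3NH3+ + OH-
Kb = [OH-]²/(0.0046 − [OH-]) = 4.3 × 10^-4
[OH-] is not negligible relative to C₀; solve [OH-]² + 0.00043·[OH-] − 1.98e-06 = 0.
[OH-] = (−Kb + √(Kb² + 4·Kb·C₀))/2 = 1.21 × 10^-3 M
pOH = −log(1.21 × 10^-3) = 2.92; pH = 14.00 − 2.92 = 11.08

pH = 11.08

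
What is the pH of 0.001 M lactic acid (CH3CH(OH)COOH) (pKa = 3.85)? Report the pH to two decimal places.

pH = 3.51

CH3CH(OH)COOH ⇌ CH3CH(OH)COO- + H+
Ka = 10^(−3.85) = 1.41 × 10^-4
Let x = [H+] at equilibrium. Ka = x²/(0.001 − x).
The 5% rule fails; solving x² + Ka·x − Ka·C₀ = 0 exactly:
x = [−0.000141 + √(0.000141² + 5.64e-07)]/2 = 3.12 × 10^-4 M
pH = −log(3.12 × 10^-4) = 3.51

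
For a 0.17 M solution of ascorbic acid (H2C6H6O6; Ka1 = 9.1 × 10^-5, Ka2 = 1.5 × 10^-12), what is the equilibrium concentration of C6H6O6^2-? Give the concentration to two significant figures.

First ionization gives [H+] ≈ [HC6H6O6-] = 3.93 × 10^-3 M.
Second step: Ka2 = [H+][C6H6O6^2-]/[HC6H6O6-] ≈ [C6H6O6^2-] (since [H+] ≈ [HC6H6O6-]).
So [C6H6O6^2-] ≈ Ka2.

1.5 × 10^-12 M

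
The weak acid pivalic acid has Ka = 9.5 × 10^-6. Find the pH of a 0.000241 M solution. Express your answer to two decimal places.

(CH3)3CCOOH ⇌ (CH3)3CCOO- + H+
From the ICE table, Ka = [H+]²/(0.000241 − [H+]) = 9.5 × 10^-6.
[H+] is not negligible relative to C₀; solve [H+]² + 9.5e-06·[H+] − 2.29e-09 = 0.
[H+] = (−Ka + √(Ka² + 4·Ka·C₀))/2 = 4.33 × 10^-5 M
pH = −log(4.33 × 10^-5) = 4.36

pH = 4.36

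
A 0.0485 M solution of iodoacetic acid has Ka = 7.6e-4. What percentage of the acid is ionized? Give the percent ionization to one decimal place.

11.8%

ICH2COOH ⇌ ICH2COO- + H+; let x = [H+] at equilibrium.
Solve x² + 0.00076x − 3.69e-05 = 0 → x = 5.70 × 10^-3 M
Fraction ionized = 5.70 × 10^-3 / 0.0485 = 0.1175 → 11.8%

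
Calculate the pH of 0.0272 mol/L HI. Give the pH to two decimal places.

pH = 1.57

HI is a strong acid and dissociates completely, so [H+] = 0.0272 M.
pH = -log(0.0272) = 1.57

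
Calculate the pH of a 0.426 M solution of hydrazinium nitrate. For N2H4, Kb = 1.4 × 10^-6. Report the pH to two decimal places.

pH = 4.26

N2H5+ is the conjugate acid of the weak base N2H4.
Ka = Kw/Kb = 1.0×10^-14 / 1.4 × 10^-6 = 7.14 × 10^-9
From the ICE table, Ka = x²/(0.426 − x) = 7.14 × 10^-9.
Assume x ≪ 0.426: x ≈ √(7.14 × 10^-9 × 0.426) = 5.52 × 10^-5 M
pH = −log[H+] = −log(5.52 × 10^-5) = 4.26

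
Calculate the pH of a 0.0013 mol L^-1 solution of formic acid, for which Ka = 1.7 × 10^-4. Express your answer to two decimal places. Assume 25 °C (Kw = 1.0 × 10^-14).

HCOOH ⇌ HCOO- + H+
Ka = x²/(0.0013 − x) = 1.7 × 10^-4
x is not negligible relative to C₀; solve x² + 0.00017·x − 2.21e-07 = 0.
x = (−Ka + √(Ka² + 4·Ka·C₀))/2 = 3.93 × 10^-4 M
pH = −log(3.93 × 10^-4) = 3.41

pH = 3.41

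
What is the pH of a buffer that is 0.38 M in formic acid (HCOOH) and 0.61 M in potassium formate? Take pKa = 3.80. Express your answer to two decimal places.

Using pH = pKa + log([base]/[acid]) with [base]/[acid] = 0.61/0.38:
pH = 3.80 + (+0.206) = 4.01

pH = 4.01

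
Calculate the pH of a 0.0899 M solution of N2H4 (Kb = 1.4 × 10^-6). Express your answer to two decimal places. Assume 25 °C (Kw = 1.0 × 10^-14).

pH = 10.55

N2H4 + H2O ⇌ N2H5+ + OH-
From the ICE table, Kb = x²/(0.0899 − x) = 1.4 × 10^-6.
Since Kb ≪ C₀, x ≈ √(Kb·C₀) = 3.55 × 10^-4 M.
Check: 0.39% ionized — well under 5%, approximation valid.
pOH = 3.45, so pH = 14.00 − pOH = 10.55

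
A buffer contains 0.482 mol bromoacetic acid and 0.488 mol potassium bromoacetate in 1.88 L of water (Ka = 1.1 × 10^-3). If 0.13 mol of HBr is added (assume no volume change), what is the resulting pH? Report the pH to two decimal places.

Added H+ converts BrCH2COO- to BrCH2COOH: BrCH2COOH → 0.612 mol, BrCH2COO- → 0.358 mol.
pKa = −log(1.1 × 10^-3) = 2.959
pH = pKa + log([A⁻]/[HA]) = 2.959 + log(0.358/0.612) = 2.959 -0.233

pH = 2.73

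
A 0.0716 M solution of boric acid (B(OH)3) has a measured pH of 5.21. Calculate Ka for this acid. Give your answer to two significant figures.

Ka = 5.3 × 10^-10

[H+] = 10^(-5.21) = 6.17 × 10^-6 M
At equilibrium [HA] = 0.0716 − 6.17 × 10^-6 = 7.16 × 10^-2 M
Ka = [H+][A-]/[HA] = (6.17 × 10^-6)² / 7.16 × 10^-2 = 5.3 × 10^-10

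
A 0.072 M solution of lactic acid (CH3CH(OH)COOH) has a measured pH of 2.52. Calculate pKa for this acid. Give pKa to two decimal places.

pKa = 3.88

[H+] = 10^(-2.52) = 3.02 × 10^-3 M
At equilibrium [HA] = 0.072 − 3.02 × 10^-3 = 6.90 × 10^-2 M
Ka = [H+][A-]/[HA] = (3.02 × 10^-3)² / 6.90 × 10^-2 = 1.32 × 10^-4
pKa = -log(1.32 × 10^-4) = 3.88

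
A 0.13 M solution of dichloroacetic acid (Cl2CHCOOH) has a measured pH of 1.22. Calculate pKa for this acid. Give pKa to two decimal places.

pKa = 1.28

[H+] = 10^(-1.22) = 6.03 × 10^-2 M
At equilibrium [HA] = 0.13 − 6.03 × 10^-2 = 6.97 × 10^-2 M
Ka = [H+][A-]/[HA] = (6.03 × 10^-2)² / 6.97 × 10^-2 = 5.22 × 10^-2
pKa = -log(5.22 × 10^-2) = 1.28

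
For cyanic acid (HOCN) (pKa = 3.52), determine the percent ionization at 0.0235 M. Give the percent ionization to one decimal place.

HOCN ⇌ OCN- + H+; let x = [H+] at equilibrium.
Ka = 10^(−3.52) = 3.02 × 10^-4
Solve x² + 0.000302x − 7.1e-06 = 0 → x = 2.52 × 10^-3 M
Fraction ionized = 2.52 × 10^-3 / 0.0235 = 0.1072 → 10.7%

10.7%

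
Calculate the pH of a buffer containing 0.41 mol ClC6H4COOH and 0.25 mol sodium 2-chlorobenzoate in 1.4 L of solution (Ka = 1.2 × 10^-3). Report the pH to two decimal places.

pH = 2.71

pKa = −log(1.2 × 10^-3) = 2.921
pH = pKa + log([A⁻]/[HA]) = 2.921 + log(0.25/0.41)
pH = 2.921 + (-0.215) = 2.71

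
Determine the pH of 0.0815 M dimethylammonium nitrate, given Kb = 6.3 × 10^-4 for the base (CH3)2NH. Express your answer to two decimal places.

(CH3)2NH2+ is the conjugate acid of the weak base (CH3)2NH.
Ka = Kw/Kb = 1.0×10^-14 / 6.3 × 10^-4 = 1.59 × 10^-11
Let x = [H+] at equilibrium. Ka = x²/(0.0815 − x).
Since Ka ≪ C₀, x ≈ √(Ka·C₀) = 1.14 × 10^-6 M.
pH = −log(1.14 × 10^-6) = 5.94

pH = 5.94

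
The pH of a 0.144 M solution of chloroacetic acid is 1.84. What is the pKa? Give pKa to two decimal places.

[H+] = 10^(-1.84) = 1.45 × 10^-2 M
At equilibrium [HA] = 0.144 − 1.45 × 10^-2 = 1.29 × 10^-1 M
Ka = [H+][A-]/[HA] = (1.45 × 10^-2)² / 1.29 × 10^-1 = 1.63 × 10^-3
pKa = -log(1.63 × 10^-3) = 2.79

pKa = 2.79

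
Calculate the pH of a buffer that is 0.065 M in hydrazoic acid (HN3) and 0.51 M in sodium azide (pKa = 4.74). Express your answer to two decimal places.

Henderson–Hasselbalch: pH = pKa + log([N3-]/[HN3]) = 4.74 + log(0.51/0.065)
pH = 4.74 + (+0.895) = 5.63

pH = 5.63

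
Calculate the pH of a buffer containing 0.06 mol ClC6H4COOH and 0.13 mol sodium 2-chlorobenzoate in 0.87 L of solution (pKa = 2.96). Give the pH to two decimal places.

pH = 3.30

pH = pKa + log([A⁻]/[HA]) = 2.96 + log(0.13/0.06)
pH = 2.96 + (+0.336) = 3.30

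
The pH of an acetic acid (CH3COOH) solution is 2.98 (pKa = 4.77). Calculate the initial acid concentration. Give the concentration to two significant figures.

[H+] = 10^(-2.98) = 1.05 × 10^-3 M = x
Ka = 10^(−4.77) = 1.70 × 10^-5
Ka = x²/(C₀ − x) ⇒ C₀ = x + x²/Ka
C₀ = 1.05 × 10^-3 + (1.05 × 10^-3)²/(1.70 × 10^-5) = 6.59 × 10^-2 M

C₀ = 6.6 × 10^-2 M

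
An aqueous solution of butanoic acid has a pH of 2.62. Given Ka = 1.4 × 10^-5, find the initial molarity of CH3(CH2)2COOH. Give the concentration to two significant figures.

C₀ = 4.1 × 10^-1 M

[H+] = 10^(-2.62) = 2.40 × 10^-3 M = x
Ka = x²/(C₀ − x) ⇒ C₀ = x + x²/Ka
C₀ = 2.40 × 10^-3 + (2.40 × 10^-3)²/(1.4 × 10^-5) = 4.14 × 10^-1 M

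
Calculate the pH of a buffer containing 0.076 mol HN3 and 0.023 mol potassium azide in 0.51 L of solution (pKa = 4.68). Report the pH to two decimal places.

Henderson–Hasselbalch: pH = pKa + log([N3-]/[HN3]) = 4.68 + log(0.023/0.076)
pH = 4.68 + (-0.519) = 4.16

pH = 4.16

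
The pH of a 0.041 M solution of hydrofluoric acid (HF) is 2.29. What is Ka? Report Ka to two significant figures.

[H+] = 10^(-2.29) = 5.13 × 10^-3 M
At equilibrium [HA] = 0.041 − 5.13 × 10^-3 = 3.59 × 10^-2 M
Ka = [H+][A-]/[HA] = (5.13 × 10^-3)² / 3.59 × 10^-2 = 7.3 × 10^-4

Ka = 7.3 × 10^-4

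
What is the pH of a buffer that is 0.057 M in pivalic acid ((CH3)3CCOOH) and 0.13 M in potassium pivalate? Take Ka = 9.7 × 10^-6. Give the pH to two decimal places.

pH = 5.37

pKa = −log(9.7 × 10^-6) = 5.013
Henderson–Hasselbalch: pH = pKa + log([(CH3)3CCOO-]/[(CH3)3CCOOH]) = 5.013 + log(0.13/0.057)
pH = 5.013 + (+0.358) = 5.37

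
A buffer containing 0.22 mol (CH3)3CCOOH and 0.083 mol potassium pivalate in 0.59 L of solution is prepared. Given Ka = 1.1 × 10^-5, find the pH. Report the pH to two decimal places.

pKa = −log(1.1 × 10^-5) = 4.959
Henderson–Hasselbalch: pH = pKa + log([(CH3)3CCOO-]/[(CH3)3CCOOH]) = 4.959 + log(0.083/0.22)
pH = 4.959 + (-0.423) = 4.54

pH = 4.54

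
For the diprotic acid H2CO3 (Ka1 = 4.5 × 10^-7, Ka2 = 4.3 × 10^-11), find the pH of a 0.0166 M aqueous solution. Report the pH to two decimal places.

pH = 4.06

Ka1 ≫ Ka2, so treat the first dissociation as the only significant source of H+.
Ka1 = x²/(0.0166 − x) = 4.5 × 10^-7
x ≈ √(4.5 × 10^-7 × 0.0166) = 8.64 × 10^-5 M
pH = −log(8.64 × 10^-5) = 4.06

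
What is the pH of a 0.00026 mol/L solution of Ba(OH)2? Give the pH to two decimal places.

pH = 10.72

Ba(OH)2 is a strong base (each formula unit releases 2 OH-); [OH-] = 0.00052 M.
pOH = -log(0.00052) = 3.28
pH = 14.00 - 3.28 = 10.72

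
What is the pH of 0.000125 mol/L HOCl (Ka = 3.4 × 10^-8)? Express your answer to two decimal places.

HOCl ⇌ OCl- + H+
From the ICE table, Ka = x²/(0.000125 − x) = 3.4 × 10^-8.
Neglecting x in the denominator: x = √(3.4 × 10^-8 × 0.000125) = 2.06 × 10^-6 M
(x/C₀ = 1.6% < 5%, so the approximation holds.)
pH = −log[H+] = −log(2.06 × 10^-6) = 5.69

pH = 5.69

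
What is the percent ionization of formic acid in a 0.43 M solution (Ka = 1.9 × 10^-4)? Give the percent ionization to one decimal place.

HCOOH ⇌ HCOO- + H+; let x = [H+] at equilibrium.
x ≈ √(Ka·C₀) = √(1.9 × 10^-4 × 0.43) = 9.04 × 10^-3 M
Fraction ionized = 9.04 × 10^-3 / 0.43 = 0.0210 → 2.1%

2.1%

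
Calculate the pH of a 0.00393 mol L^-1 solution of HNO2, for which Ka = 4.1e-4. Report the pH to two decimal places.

HNO2 ⇌ NO2- + H+
From the ICE table, Ka = [H+]²/(0.00393 − [H+]) = 4.1 × 10^-4.
[H+] is not negligible relative to C₀; solve [H+]² + 0.00041·[H+] − 1.61e-06 = 0.
[H+] = [−0.00041 + √(0.00041² + 6.45e-06)]/2 = 1.08 × 10^-3 M
pH = −log(1.08 × 10^-3) = 2.97

pH = 2.97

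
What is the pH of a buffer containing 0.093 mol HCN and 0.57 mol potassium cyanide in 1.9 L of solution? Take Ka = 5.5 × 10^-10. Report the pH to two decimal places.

pH = 10.05

pKa = −log(5.5 × 10^-10) = 9.260
Henderson–Hasselbalch: pH = pKa + log([CN-]/[HCN]) = 9.260 + log(0.57/0.093)
pH = 9.260 + (+0.787) = 10.05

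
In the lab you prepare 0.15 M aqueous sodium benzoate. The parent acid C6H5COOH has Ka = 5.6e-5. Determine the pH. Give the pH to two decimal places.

pH = 8.71

C6H5COO- is the conjugate base of the weak acid C6H5COOH.
Kb = Kw/Ka = 1.0×10^-14 / 5.6 × 10^-5 = 1.79 × 10^-10
From the ICE table, Kb = x²/(0.15 − x) = 1.79 × 10^-10.
Assume x ≪ 0.15: x ≈ √(1.79 × 10^-10 × 0.15) = 5.18 × 10^-6 M
(x/C₀ = 0.0035% < 5%, so the approximation holds.)
pOH = 5.29, so pH = 14.00 − pOH = 8.71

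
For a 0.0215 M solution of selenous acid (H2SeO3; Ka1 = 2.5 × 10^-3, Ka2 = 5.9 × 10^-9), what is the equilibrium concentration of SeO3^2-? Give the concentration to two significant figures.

First ionization gives [H+] ≈ [HSeO3-] = 6.19 × 10^-3 M.
Second step: Ka2 = [H+][SeO3^2-]/[HSeO3-] ≈ [SeO3^2-] (since [H+] ≈ [HSeO3-]).
So [SeO3^2-] ≈ Ka2.

5.9 × 10^-9 M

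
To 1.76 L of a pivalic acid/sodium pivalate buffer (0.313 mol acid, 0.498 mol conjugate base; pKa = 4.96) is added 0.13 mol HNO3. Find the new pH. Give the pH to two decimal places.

pH = 4.88

Added H+ converts (CH3)3CCOO- to (CH3)3CCOOH: (CH3)3CCOOH → 0.443 mol, (CH3)3CCOO- → 0.368 mol.
Henderson–Hasselbalch with mole ratio 0.368/0.443: pH = 4.96 + (-0.081)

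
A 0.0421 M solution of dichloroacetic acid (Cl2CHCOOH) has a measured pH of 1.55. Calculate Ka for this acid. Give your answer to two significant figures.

[H+] = 10^(-1.55) = 2.82 × 10^-2 M
At equilibrium [HA] = 0.0421 − 2.82 × 10^-2 = 1.39 × 10^-2 M
Ka = [H+][A-]/[HA] = (2.82 × 10^-2)² / 1.39 × 10^-2 = 5.7 × 10^-2

Ka = 5.7 × 10^-2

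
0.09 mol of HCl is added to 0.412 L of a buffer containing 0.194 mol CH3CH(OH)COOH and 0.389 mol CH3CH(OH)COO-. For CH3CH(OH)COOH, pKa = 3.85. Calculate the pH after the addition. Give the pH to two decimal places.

pH = 3.87

Added H+ converts CH3CH(OH)COO- to CH3CH(OH)COOH: CH3CH(OH)COOH → 0.284 mol, CH3CH(OH)COO- → 0.299 mol.
pH = pKa + log([A⁻]/[HA]) = 3.85 + log(0.299/0.284) = 3.85 +0.022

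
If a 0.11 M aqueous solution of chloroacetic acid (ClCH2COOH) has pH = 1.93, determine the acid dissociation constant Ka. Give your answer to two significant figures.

Ka = 1.4 × 10^-3

[H+] = 10^(-1.93) = 1.17 × 10^-2 M
At equilibrium [HA] = 0.11 − 1.17 × 10^-2 = 9.83 × 10^-2 M
Ka = [H+][A-]/[HA] = (1.17 × 10^-2)² / 9.83 × 10^-2 = 1.4 × 10^-3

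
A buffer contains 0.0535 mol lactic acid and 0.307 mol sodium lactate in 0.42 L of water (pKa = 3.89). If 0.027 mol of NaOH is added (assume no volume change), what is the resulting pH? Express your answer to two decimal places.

After neutralization: n(CH3CH(OH)COOH) = 0.0265 mol, n(CH3CH(OH)COO-) = 0.334 mol.
pH = pKa + log([A⁻]/[HA]) = 3.89 + log(0.334/0.0265) = 3.89 +1.101

pH = 4.99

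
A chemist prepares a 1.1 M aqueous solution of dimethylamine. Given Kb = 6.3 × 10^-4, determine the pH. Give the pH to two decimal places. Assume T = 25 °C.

pH = 12.42

(CH3)2NH + H2O ⇌ (CH3)2NH2+ + OH-
From the ICE table, Kb = x²/(1.1 − x) = 6.3 × 10^-4.
Since Kb ≪ C₀, x ≈ √(Kb·C₀) = 2.63 × 10^-2 M.
(x/C₀ = 2.4% < 5%, so the approximation holds.)
pOH = 1.58, so pH = 14.00 − pOH = 12.42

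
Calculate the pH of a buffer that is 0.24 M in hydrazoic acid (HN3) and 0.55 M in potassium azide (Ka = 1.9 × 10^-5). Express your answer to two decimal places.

pKa = −log(1.9 × 10^-5) = 4.721
pH = pKa + log([A⁻]/[HA]) = 4.721 + log(0.55/0.24)
pH = 4.721 + (+0.360) = 5.08

pH = 5.08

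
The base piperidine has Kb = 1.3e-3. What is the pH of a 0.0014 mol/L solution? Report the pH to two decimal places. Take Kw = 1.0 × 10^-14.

pH = 10.93

C5H10NH + H2O ⇌ C5H10NH2+ + OH-
From the ICE table, Kb = x²/(0.0014 − x) = 1.3 × 10^-3.
x is not negligible relative to C₀; solve x² + 0.0013·x − 1.82e-06 = 0.
x = [−0.0013 + √(0.0013² + 7.28e-06)]/2 = 8.47 × 10^-4 M
pOH = −log(8.47 × 10^-4) = 3.07; pH = 14.00 − 3.07 = 10.93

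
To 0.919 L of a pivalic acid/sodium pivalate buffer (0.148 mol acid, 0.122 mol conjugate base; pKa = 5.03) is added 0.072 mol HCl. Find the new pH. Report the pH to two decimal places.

pH = 4.39

Added H+ converts (CH3)3CCOO- to (CH3)3CCOOH: (CH3)3CCOOH → 0.22 mol, (CH3)3CCOO- → 0.05 mol.
Henderson–Hasselbalch with mole ratio 0.05/0.22: pH = 5.03 + (-0.643)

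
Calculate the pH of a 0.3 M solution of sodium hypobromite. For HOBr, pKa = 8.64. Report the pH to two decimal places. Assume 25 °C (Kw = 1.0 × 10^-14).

pH = 11.06

OBr- is the conjugate base of the weak acid HOBr.
Ka = 10^(−8.64) = 2.29 × 10^-9
Kb = Kw/Ka = 1.0×10^-14 / 2.29 × 10^-9 = 4.37 × 10^-6
Kb = x²/(0.3 − x) = 4.37 × 10^-6
Neglecting x in the denominator: x = √(4.37 × 10^-6 × 0.3) = 1.14 × 10^-3 M
pOH = −log(1.14 × 10^-3) = 2.94; pH = 14.00 − 2.94 = 11.06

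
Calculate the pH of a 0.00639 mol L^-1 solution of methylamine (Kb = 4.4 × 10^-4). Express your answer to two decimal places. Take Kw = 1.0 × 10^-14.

CH3NH2 + H2O ⇌ CH3NH3+ + OH-
Kb = [OH-]²/(0.00639 − [OH-]) = 4.4 × 10^-4
The 5% rule fails; solving [OH-]² + Kb·[OH-] − Kb·C₀ = 0 exactly:
[OH-] = (−Kb + √(Kb² + 4·Kb·C₀))/2 = 1.47 × 10^-3 M
pOH = −log(1.47 × 10^-3) = 2.83; pH = 14.00 − 2.83 = 11.17

pH = 11.17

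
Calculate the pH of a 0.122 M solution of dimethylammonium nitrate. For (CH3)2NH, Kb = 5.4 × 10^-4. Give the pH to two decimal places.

pH = 5.82

(CH3)2NH2+ is the conjugate acid of the weak base (CH3)2NH.
Ka = Kw/Kb = 1.0×10^-14 / 5.4 × 10^-4 = 1.85 × 10^-11
From the ICE table, Ka = x²/(0.122 − x) = 1.85 × 10^-11.
Since Ka ≪ C₀, x ≈ √(Ka·C₀) = 1.50 × 10^-6 M.
pH = −log[H+] = −log(1.50 × 10^-6) = 5.82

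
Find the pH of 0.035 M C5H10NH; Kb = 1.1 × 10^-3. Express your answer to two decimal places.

C5H10NH + H2O ⇌ C5H10NH2+ + OH-
From the ICE table, Kb = [OH-]²/(0.035 − [OH-]) = 1.1 × 10^-3.
The 5% rule fails; solving [OH-]² + Kb·[OH-] − Kb·C₀ = 0 exactly:
[OH-] = (−Kb + √(Kb² + 4·Kb·C₀))/2 = 5.68 × 10^-3 M
pOH = −log(5.68 × 10^-3) = 2.25; pH = 14.00 − 2.25 = 11.75

pH = 11.75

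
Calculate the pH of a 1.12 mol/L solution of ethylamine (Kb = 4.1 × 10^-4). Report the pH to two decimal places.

C2H5NH2 + H2O ⇌ C2H5NH3+ + OH-
Kb = x²/(1.12 − x) = 4.1 × 10^-4
Since Kb ≪ C₀, x ≈ √(Kb·C₀) = 2.14 × 10^-2 M.
Check: 1.9% ionized — well under 5%, approximation valid.
pOH = −log(2.14 × 10^-2) = 1.67; pH = 14.00 − 1.67 = 12.33

pH = 12.33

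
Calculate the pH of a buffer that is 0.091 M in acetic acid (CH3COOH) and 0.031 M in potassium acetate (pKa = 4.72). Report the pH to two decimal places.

pH = pKa + log([A⁻]/[HA]) = 4.72 + log(0.031/0.091)
pH = 4.72 + (-0.468) = 4.25

pH = 4.25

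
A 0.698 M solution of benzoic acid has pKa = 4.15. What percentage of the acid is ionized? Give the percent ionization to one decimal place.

C6H5COOH ⇌ C6H5COO- + H+; let x = [H+] at equilibrium.
Ka = 10^(−4.15) = 7.08 × 10^-5
x ≈ √(Ka·C₀) = √(7.08 × 10^-5 × 0.698) = 7.03 × 10^-3 M
Fraction ionized = 7.03 × 10^-3 / 0.698 = 0.0101 → 1.0%

1.0%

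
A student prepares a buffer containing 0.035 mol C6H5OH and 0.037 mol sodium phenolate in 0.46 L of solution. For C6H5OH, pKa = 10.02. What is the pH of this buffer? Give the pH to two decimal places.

Using pH = pKa + log([base]/[acid]) with [base]/[acid] = 0.037/0.035:
pH = 10.02 + (+0.024) = 10.04

pH = 10.04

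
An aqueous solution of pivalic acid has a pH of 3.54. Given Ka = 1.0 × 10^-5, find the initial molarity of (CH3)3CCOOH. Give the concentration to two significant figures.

C₀ = 8.6 × 10^-3 M

[H+] = 10^(-3.54) = 2.88 × 10^-4 M = x
Ka = x²/(C₀ − x) ⇒ C₀ = x + x²/Ka
C₀ = 2.88 × 10^-4 + (2.88 × 10^-4)²/(1.0 × 10^-5) = 8.58 × 10^-3 M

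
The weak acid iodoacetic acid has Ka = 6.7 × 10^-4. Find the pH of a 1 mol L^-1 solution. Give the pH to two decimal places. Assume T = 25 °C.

pH = 1.59

ICH2COOH ⇌ ICH2COO- + H+
Ka = [H+]²/(1 − [H+]) = 6.7 × 10^-4
Since Ka ≪ C₀, [H+] ≈ √(Ka·C₀) = 2.59 × 10^-2 M.
pH = −log[H+] = −log(2.59 × 10^-2) = 1.59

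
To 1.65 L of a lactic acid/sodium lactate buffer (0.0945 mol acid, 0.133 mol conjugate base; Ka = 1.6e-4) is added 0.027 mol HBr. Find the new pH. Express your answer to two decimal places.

Added H+ converts CH3CH(OH)COO- to CH3CH(OH)COOH: CH3CH(OH)COOH → 0.121 mol, CH3CH(OH)COO- → 0.106 mol.
pKa = −log(1.6 × 10^-4) = 3.796
Henderson–Hasselbalch with mole ratio 0.106/0.121: pH = 3.796 + (-0.057)

pH = 3.74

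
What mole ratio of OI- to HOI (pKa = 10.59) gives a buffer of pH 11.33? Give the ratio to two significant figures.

ratio = 5.5

pH = pKa + log(r) ⇒ log(r) = 11.33 − 10.59 = +0.74
r = [OI-]/[HOI] = 10^(+0.74) = 5.5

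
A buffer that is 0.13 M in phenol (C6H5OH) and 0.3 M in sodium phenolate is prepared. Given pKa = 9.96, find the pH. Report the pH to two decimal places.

pH = 10.32

pH = pKa + log([A⁻]/[HA]) = 9.96 + log(0.3/0.13)
pH = 9.96 + (+0.363) = 10.32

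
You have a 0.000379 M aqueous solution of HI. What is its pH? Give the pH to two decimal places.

pH = 3.42

HI is a strong acid and dissociates completely, so [H+] = 0.000379 M.
pH = -log(0.000379) = 3.42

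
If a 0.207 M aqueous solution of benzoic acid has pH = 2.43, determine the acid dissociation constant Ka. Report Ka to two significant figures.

[H+] = 10^(-2.43) = 3.72 × 10^-3 M
At equilibrium [HA] = 0.207 − 3.72 × 10^-3 = 2.03 × 10^-1 M
Ka = [H+][A-]/[HA] = (3.72 × 10^-3)² / 2.03 × 10^-1 = 6.8 × 10^-5

Ka = 6.8 × 10^-5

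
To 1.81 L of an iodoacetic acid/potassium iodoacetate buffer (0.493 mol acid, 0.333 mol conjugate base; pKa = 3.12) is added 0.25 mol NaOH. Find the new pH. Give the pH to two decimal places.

OH- converts ICH2COOH to ICH2COO-: ICH2COOH → 0.243 mol, ICH2COO- → 0.583 mol.
pH = pKa + log(n_ICH2COO-/n_ICH2COOH) = 3.12 + log(0.583/0.243) = 3.12 + (+0.380)

pH = 3.50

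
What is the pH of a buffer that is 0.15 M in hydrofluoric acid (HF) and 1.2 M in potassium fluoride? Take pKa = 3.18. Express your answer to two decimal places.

Using pH = pKa + log([base]/[acid]) with [base]/[acid] = 1.2/0.15:
pH = 3.18 + (+0.903) = 4.08

pH = 4.08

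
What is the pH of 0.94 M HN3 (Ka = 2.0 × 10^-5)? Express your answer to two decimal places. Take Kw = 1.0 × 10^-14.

pH = 2.36

HN3 ⇌ N3- + H+
Ka = [H+]²/(0.94 − [H+]) = 2.0 × 10^-5
Assume [H+] ≪ 0.94: [H+] ≈ √(2.0 × 10^-5 × 0.94) = 4.34 × 10^-3 M
Check: 0.46% ionized — well under 5%, approximation valid.
pH = −log(4.34 × 10^-3) = 2.36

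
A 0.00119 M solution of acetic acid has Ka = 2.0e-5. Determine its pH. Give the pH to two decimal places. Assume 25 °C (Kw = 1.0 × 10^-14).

CH3COOH ⇌ CH3COO- + H+
Ka = [H+]²/(0.00119 − [H+]) = 2.0 × 10^-5
Here C₀/Ka ≈ 59.5, so the small-[H+] approximation fails. Use the quadratic:
[H+] = (−Ka + √(Ka² + 4·Ka·C₀))/2 = 1.45 × 10^-4 M
pH = −log(1.45 × 10^-4) = 3.84

pH = 3.84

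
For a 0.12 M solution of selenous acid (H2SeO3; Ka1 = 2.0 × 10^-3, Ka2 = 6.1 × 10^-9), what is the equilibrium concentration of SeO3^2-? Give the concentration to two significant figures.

First ionization gives [H+] ≈ [HSeO3-] = 1.45 × 10^-2 M.
Second step: Ka2 = [H+][SeO3^2-]/[HSeO3-] ≈ [SeO3^2-] (since [H+] ≈ [HSeO3-]).
So [SeO3^2-] ≈ Ka2.

6.1 × 10^-9 M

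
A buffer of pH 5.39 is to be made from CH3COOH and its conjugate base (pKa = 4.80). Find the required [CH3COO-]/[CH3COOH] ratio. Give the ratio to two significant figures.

pH = pKa + log(r) ⇒ log(r) = 5.39 − 4.80 = +0.59
r = [CH3COO-]/[CH3COOH] = 10^(+0.59) = 3.89

ratio = 3.9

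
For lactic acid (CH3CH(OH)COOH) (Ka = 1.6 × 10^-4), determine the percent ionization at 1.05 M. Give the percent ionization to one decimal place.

1.2%

CH3CH(OH)COOH ⇌ CH3CH(OH)COO- + H+; let x = [H+] at equilibrium.
x ≈ √(Ka·C₀) = √(1.6 × 10^-4 × 1.05) = 1.30 × 10^-2 M
Fraction ionized = 1.30 × 10^-2 / 1.05 = 0.0124 → 1.2%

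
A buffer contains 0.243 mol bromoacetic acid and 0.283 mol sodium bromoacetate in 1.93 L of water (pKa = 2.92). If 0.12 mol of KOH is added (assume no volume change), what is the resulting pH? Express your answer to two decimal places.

After neutralization: n(BrCH2COOH) = 0.123 mol, n(BrCH2COO-) = 0.403 mol.
Henderson–Hasselbalch with mole ratio 0.403/0.123: pH = 2.92 + (+0.515)

pH = 3.44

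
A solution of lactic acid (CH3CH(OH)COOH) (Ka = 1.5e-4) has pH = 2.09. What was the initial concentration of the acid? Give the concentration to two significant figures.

C₀ = 4.5 × 10^-1 M

[H+] = 10^(-2.09) = 8.13 × 10^-3 M = x
Ka = x²/(C₀ − x) ⇒ C₀ = x + x²/Ka
C₀ = 8.13 × 10^-3 + (8.13 × 10^-3)²/(1.5 × 10^-4) = 4.49 × 10^-1 M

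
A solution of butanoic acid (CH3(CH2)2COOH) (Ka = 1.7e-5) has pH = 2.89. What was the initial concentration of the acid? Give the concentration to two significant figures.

C₀ = 9.9 × 10^-2 M

[H+] = 10^(-2.89) = 1.29 × 10^-3 M = x
Ka = x²/(C₀ − x) ⇒ C₀ = x + x²/Ka
C₀ = 1.29 × 10^-3 + (1.29 × 10^-3)²/(1.7 × 10^-5) = 9.92 × 10^-2 M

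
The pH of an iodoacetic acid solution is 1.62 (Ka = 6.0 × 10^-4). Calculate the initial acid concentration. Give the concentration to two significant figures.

[H+] = 10^(-1.62) = 2.40 × 10^-2 M = x
Ka = x²/(C₀ − x) ⇒ C₀ = x + x²/Ka
C₀ = 2.40 × 10^-2 + (2.40 × 10^-2)²/(6.0 × 10^-4) = 9.84 × 10^-1 M

C₀ = 9.8 × 10^-1 M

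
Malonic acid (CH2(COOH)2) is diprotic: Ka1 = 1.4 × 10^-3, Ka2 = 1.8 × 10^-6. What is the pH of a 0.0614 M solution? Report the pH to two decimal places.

Since Ka1 ≫ Ka2, the first ionization dominates [H+].
Ka1 = x²/(0.0614 − x) = 1.4 × 10^-3
Solving the quadratic: x = (−Ka1 + √(Ka1² + 4·Ka1·C₀))/2 = 8.60 × 10^-3 M
pH = −log(8.60 × 10^-3) = 2.07

pH = 2.07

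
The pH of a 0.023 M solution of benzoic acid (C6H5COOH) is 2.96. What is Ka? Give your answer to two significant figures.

Ka = 5.5 × 10^-5

[H+] = 10^(-2.96) = 1.10 × 10^-3 M
At equilibrium [HA] = 0.023 − 1.10 × 10^-3 = 2.19 × 10^-2 M
Ka = [H+][A-]/[HA] = (1.10 × 10^-3)² / 2.19 × 10^-2 = 5.5 × 10^-5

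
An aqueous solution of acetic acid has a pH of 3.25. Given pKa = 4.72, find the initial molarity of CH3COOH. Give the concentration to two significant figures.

C₀ = 1.7 × 10^-2 M

[H+] = 10^(-3.25) = 5.62 × 10^-4 M = x
Ka = 10^(−4.72) = 1.91 × 10^-5
Ka = x²/(C₀ − x) ⇒ C₀ = x + x²/Ka
C₀ = 5.62 × 10^-4 + (5.62 × 10^-4)²/(1.91 × 10^-5) = 1.71 × 10^-2 M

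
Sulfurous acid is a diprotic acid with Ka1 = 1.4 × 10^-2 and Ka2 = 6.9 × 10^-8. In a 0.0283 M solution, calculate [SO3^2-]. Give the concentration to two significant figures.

First ionization gives [H+] ≈ [HSO3-] = 1.41 × 10^-2 M.
Second step: Ka2 = [H+][SO3^2-]/[HSO3-] ≈ [SO3^2-] (since [H+] ≈ [HSO3-]).
So [SO3^2-] ≈ Ka2.

6.9 × 10^-8 M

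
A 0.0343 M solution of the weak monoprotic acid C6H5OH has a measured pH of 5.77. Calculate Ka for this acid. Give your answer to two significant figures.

Ka = 8.4 × 10^-11

[H+] = 10^(-5.77) = 1.70 × 10^-6 M
At equilibrium [HA] = 0.0343 − 1.70 × 10^-6 = 3.43 × 10^-2 M
Ka = [H+][A-]/[HA] = (1.70 × 10^-6)² / 3.43 × 10^-2 = 8.4 × 10^-11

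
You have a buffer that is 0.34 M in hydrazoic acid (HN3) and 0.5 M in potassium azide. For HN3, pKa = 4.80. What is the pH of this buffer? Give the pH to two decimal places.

pH = 4.97

Using pH = pKa + log([base]/[acid]) with [base]/[acid] = 0.5/0.34:
pH = 4.80 + (+0.167) = 4.97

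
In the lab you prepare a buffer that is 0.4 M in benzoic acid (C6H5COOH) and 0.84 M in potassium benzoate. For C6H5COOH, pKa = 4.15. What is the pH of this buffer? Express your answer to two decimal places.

Henderson–Hasselbalch: pH = pKa + log([C6H5COO-]/[C6H5COOH]) = 4.15 + log(0.84/0.4)
pH = 4.15 + (+0.322) = 4.47

pH = 4.47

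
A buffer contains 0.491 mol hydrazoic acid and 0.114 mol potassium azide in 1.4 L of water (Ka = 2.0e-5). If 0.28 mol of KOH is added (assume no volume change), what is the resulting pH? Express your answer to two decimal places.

pH = 4.97

After neutralization: n(HN3) = 0.211 mol, n(N3-) = 0.394 mol.
pKa = −log(2.0 × 10^-5) = 4.699
pH = pKa + log(n_N3-/n_HN3) = 4.699 + log(0.394/0.211) = 4.699 + (+0.271)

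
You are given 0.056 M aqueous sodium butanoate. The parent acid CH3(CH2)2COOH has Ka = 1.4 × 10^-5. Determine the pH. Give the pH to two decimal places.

pH = 8.80

CH3(CH2)2COO- is the conjugate base of the weak acid CH3(CH2)2COOH.
Kb = Kw/Ka = 1.0×10^-14 / 1.4 × 10^-5 = 7.14 × 10^-10
From the ICE table, Kb = [OH-]²/(0.056 − [OH-]) = 7.14 × 10^-10.
Neglecting [OH-] in the denominator: [OH-] = √(7.14 × 10^-10 × 0.056) = 6.32 × 10^-6 M
([OH-]/C₀ = 0.011% < 5%, so the approximation holds.)
pOH = 5.20, so pH = 14.00 − pOH = 8.80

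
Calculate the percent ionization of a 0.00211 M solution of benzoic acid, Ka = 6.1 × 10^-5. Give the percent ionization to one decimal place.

15.6%

C6H5COOH ⇌ C6H5COO- + H+; let x = [H+] at equilibrium.
Solve x² + 6.1e-05x − 1.29e-07 = 0 → x = 3.30 × 10^-4 M
Fraction ionized = 3.30 × 10^-4 / 0.00211 = 0.1564 → 15.6%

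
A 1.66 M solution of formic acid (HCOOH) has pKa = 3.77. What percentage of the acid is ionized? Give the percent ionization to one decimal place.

HCOOH ⇌ HCOO- + H+; let x = [H+] at equilibrium.
Ka = 10^(−3.77) = 1.70 × 10^-4
x ≈ √(Ka·C₀) = √(1.70 × 10^-4 × 1.66) = 1.68 × 10^-2 M
Fraction ionized = 1.68 × 10^-2 / 1.66 = 0.0101 → 1.0%

1.0%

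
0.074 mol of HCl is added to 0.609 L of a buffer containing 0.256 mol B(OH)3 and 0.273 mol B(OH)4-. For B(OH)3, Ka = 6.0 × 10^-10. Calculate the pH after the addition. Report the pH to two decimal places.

Added H+ converts B(OH)4- to B(OH)3: B(OH)3 → 0.33 mol, B(OH)4- → 0.199 mol.
pKa = −log(6.0 × 10^-10) = 9.222
Henderson–Hasselbalch with mole ratio 0.199/0.33: pH = 9.222 + (-0.220)

pH = 9.00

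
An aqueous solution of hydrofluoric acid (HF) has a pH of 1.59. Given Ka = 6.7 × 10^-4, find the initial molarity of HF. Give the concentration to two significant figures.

[H+] = 10^(-1.59) = 2.57 × 10^-2 M = x
Ka = x²/(C₀ − x) ⇒ C₀ = x + x²/Ka
C₀ = 2.57 × 10^-2 + (2.57 × 10^-2)²/(6.7 × 10^-4) = 1.01 M

C₀ = 1.0 M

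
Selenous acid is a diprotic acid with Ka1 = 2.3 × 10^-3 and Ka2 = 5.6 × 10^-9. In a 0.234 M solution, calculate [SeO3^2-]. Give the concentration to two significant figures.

5.6 × 10^-9 M

First ionization gives [H+] ≈ [HSeO3-] = 2.21 × 10^-2 M.
Second step: Ka2 = [H+][SeO3^2-]/[HSeO3-] ≈ [SeO3^2-] (since [H+] ≈ [HSeO3-]).
So [SeO3^2-] ≈ Ka2.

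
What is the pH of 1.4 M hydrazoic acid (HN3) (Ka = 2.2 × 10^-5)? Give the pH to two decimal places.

pH = 2.26

HN3 ⇌ N3- + H+
Ka = x²/(1.4 − x) = 2.2 × 10^-5
Assume x ≪ 1.4: x ≈ √(2.2 × 10^-5 × 1.4) = 5.55 × 10^-3 M
(x/C₀ = 0.4% < 5%, so the approximation holds.)
pH = −log(5.55 × 10^-3) = 2.26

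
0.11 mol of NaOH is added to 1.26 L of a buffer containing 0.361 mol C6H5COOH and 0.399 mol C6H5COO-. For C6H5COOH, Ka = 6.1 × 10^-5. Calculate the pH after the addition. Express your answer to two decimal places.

pH = 4.52

OH- converts C6H5COOH to C6H5COO-: C6H5COOH → 0.251 mol, C6H5COO- → 0.509 mol.
pKa = −log(6.1 × 10^-5) = 4.215
pH = pKa + log(n_C6H5COO-/n_C6H5COOH) = 4.215 + log(0.509/0.251) = 4.215 + (+0.307)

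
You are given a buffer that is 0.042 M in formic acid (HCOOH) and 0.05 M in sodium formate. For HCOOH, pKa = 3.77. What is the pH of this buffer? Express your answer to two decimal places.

Henderson–Hasselbalch: pH = pKa + log([HCOO-]/[HCOOH]) = 3.77 + log(0.05/0.042)
pH = 3.77 + (+0.076) = 3.85

pH = 3.85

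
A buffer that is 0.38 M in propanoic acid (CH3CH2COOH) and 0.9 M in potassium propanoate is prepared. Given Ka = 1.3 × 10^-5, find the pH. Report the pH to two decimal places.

pKa = −log(1.3 × 10^-5) = 4.886
Using pH = pKa + log([base]/[acid]) with [base]/[acid] = 0.9/0.38:
pH = 4.886 + (+0.374) = 5.26

pH = 5.26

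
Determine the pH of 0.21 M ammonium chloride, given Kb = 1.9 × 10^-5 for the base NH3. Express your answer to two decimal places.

pH = 4.98

NH4+ is the conjugate acid of the weak base NH3.
Ka = Kw/Kb = 1.0×10^-14 / 1.9 × 10^-5 = 5.26 × 10^-10
Ka = x²/(0.21 − x) = 5.26 × 10^-10
Assume x ≪ 0.21: x ≈ √(5.26 × 10^-10 × 0.21) = 1.05 × 10^-5 M
Check: 0.005% ionized — well under 5%, approximation valid.
pH = −log(1.05 × 10^-5) = 4.98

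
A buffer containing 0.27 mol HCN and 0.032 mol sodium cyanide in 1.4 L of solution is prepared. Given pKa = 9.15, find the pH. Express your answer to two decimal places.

pH = pKa + log([A⁻]/[HA]) = 9.15 + log(0.032/0.27)
pH = 9.15 + (-0.926) = 8.22

pH = 8.22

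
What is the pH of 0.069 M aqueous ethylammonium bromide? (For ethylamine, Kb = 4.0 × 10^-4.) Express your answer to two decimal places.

pH = 5.88

C2H5NH3+ is the conjugate acid of the weak base C2H5NH2.
Ka = Kw/Kb = 1.0×10^-14 / 4.0 × 10^-4 = 2.50 × 10^-11
Ka = [H+]²/(0.069 − [H+]) = 2.50 × 10^-11
Assume [H+] ≪ 0.069: [H+] ≈ √(2.50 × 10^-11 × 0.069) = 1.31 × 10^-6 M
([H+]/C₀ = 0.0019% < 5%, so the approximation holds.)
pH = −log(1.31 × 10^-6) = 5.88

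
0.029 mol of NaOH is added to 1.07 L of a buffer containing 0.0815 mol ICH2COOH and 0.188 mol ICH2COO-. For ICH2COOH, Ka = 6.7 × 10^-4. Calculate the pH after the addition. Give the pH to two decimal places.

OH- converts ICH2COOH to ICH2COO-: ICH2COOH → 0.0525 mol, ICH2COO- → 0.217 mol.
pKa = −log(6.7 × 10^-4) = 3.174
Henderson–Hasselbalch with mole ratio 0.217/0.0525: pH = 3.174 + (+0.616)

pH = 3.79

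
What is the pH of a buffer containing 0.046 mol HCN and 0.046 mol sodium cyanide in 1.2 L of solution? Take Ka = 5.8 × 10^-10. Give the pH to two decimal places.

pH = 9.24

pKa = −log(5.8 × 10^-10) = 9.237
Henderson–Hasselbalch: pH = pKa + log([CN-]/[HCN]) = 9.237 + log(0.046/0.046)
pH = 9.237 + (+0.000) = 9.24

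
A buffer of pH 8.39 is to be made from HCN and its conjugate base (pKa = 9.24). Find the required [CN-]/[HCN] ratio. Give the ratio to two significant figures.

ratio = 0.14

pH = pKa + log(r) ⇒ log(r) = 8.39 − 9.24 = -0.85
r = [CN-]/[HCN] = 10^(-0.85) = 0.141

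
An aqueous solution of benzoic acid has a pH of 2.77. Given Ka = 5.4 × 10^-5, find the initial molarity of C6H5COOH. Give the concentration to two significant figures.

[H+] = 10^(-2.77) = 1.70 × 10^-3 M = x
Ka = x²/(C₀ − x) ⇒ C₀ = x + x²/Ka
C₀ = 1.70 × 10^-3 + (1.70 × 10^-3)²/(5.4 × 10^-5) = 5.52 × 10^-2 M

C₀ = 5.5 × 10^-2 M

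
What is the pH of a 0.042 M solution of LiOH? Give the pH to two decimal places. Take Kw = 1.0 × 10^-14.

pH = 12.62

LiOH is a strong base; [OH-] = 0.042 M.
pOH = -log(0.042) = 1.38
pH = 14.00 - 1.38 = 12.62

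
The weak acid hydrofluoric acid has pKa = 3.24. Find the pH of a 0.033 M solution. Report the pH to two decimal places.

pH = 2.39

HF ⇌ F- + H+
Ka = 10^(−3.24) = 5.75 × 10^-4
Let x = [H+] at equilibrium. Ka = x²/(0.033 − x).
Here C₀/Ka ≈ 57.4, so the small-x approximation fails. Use the quadratic:
x = [−0.000575 + √(0.000575² + 7.59e-05)]/2 = 4.08 × 10^-3 M
pH = −log(4.08 × 10^-3) = 2.39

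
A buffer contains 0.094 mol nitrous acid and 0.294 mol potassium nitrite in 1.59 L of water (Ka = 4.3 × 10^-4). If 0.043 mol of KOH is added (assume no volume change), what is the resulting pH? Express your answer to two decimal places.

pH = 4.19

After neutralization: n(HNO2) = 0.051 mol, n(NO2-) = 0.337 mol.
pKa = −log(4.3 × 10^-4) = 3.367
Henderson–Hasselbalch with mole ratio 0.337/0.051: pH = 3.367 + (+0.820)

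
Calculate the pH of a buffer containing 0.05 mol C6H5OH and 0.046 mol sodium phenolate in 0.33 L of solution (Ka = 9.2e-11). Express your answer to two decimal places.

pH = 10.00

pKa = −log(9.2 × 10^-11) = 10.036
Using pH = pKa + log([base]/[acid]) with [base]/[acid] = 0.046/0.05:
pH = 10.036 + (-0.036) = 10.00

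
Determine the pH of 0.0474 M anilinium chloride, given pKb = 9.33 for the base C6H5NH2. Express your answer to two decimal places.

C6H5NH3+ is the conjugate acid of the weak base C6H5NH2.
Kb = 10^(−9.33) = 4.68 × 10^-10
Ka = Kw/Kb = 1.0×10^-14 / 4.68 × 10^-10 = 2.14 × 10^-5
Ka = x²/(0.0474 − x) = 2.14 × 10^-5
Since Ka ≪ C₀, x ≈ √(Ka·C₀) = 1.01 × 10^-3 M.
(x/C₀ = 2.1% < 5%, so the approximation holds.)
pH = −log[H+] = −log(1.01 × 10^-3) = 3.00

pH = 3.00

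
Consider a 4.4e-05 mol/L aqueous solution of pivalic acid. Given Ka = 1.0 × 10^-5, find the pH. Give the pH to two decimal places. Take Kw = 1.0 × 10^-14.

(CH3)3CCOOH ⇌ (CH3)3CCOO- + H+
Ka = [H+]²/(4.4e-05 − [H+]) = 1.0 × 10^-5
[H+] is not negligible relative to C₀; solve [H+]² + 1e-05·[H+] − 4.4e-10 = 0.
[H+] = [−1e-05 + √(1e-05² + 1.76e-09)]/2 = 1.66 × 10^-5 M
pH = −log(1.66 × 10^-5) = 4.78

pH = 4.78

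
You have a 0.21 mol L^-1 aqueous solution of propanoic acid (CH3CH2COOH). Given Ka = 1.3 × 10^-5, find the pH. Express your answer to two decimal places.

pH = 2.78

CH3CH2COOH ⇌ CH3CH2COO- + H+
From the ICE table, Ka = [H+]²/(0.21 − [H+]) = 1.3 × 10^-5.
Since Ka ≪ C₀, [H+] ≈ √(Ka·C₀) = 1.65 × 10^-3 M.
pH = −log[H+] = −log(1.65 × 10^-3) = 2.78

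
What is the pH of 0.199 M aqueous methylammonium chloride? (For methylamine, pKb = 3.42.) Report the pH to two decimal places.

CH3NH3+ is the conjugate acid of the weak base CH3NH2.
Kb = 10^(−3.42) = 3.80 × 10^-4
Ka = Kw/Kb = 1.0×10^-14 / 3.80 × 10^-4 = 2.63 × 10^-11
From the ICE table, Ka = [H+]²/(0.199 − [H+]) = 2.63 × 10^-11.
Since Ka ≪ C₀, [H+] ≈ √(Ka·C₀) = 2.29 × 10^-6 M.
([H+]/C₀ = 0.0011% < 5%, so the approximation holds.)
pH = −log[H+] = −log(2.29 × 10^-6) = 5.64

pH = 5.64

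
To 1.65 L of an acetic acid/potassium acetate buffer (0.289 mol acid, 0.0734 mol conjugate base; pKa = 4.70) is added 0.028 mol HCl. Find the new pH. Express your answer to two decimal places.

pH = 3.86

Added H+ converts CH3COO- to CH3COOH: CH3COOH → 0.317 mol, CH3COO- → 0.0454 mol.
pH = pKa + log(n_CH3COO-/n_CH3COOH) = 4.70 + log(0.0454/0.317) = 4.70 + (-0.844)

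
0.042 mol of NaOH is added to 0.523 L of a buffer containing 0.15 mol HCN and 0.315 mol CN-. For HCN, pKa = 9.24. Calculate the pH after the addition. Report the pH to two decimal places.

pH = 9.76

After neutralization: n(HCN) = 0.108 mol, n(CN-) = 0.357 mol.
Henderson–Hasselbalch with mole ratio 0.357/0.108: pH = 9.24 + (+0.519)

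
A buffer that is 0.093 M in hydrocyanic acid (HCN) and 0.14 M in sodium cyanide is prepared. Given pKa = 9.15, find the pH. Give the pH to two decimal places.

Using pH = pKa + log([base]/[acid]) with [base]/[acid] = 0.14/0.093:
pH = 9.15 + (+0.178) = 9.33

pH = 9.33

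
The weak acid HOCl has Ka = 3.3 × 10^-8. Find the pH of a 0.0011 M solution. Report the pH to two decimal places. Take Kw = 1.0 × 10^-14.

pH = 5.22

HOCl ⇌ OCl- + H+
Let x = [H+] at equilibrium. Ka = x²/(0.0011 − x).
Assume x ≪ 0.0011: x ≈ √(3.3 × 10^-8 × 0.0011) = 6.02 × 10^-6 M
pH = −log(6.02 × 10^-6) = 5.22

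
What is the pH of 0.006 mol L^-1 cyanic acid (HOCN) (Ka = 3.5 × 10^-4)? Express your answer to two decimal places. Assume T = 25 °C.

HOCN ⇌ OCN- + H+
From the ICE table, Ka = [H+]²/(0.006 − [H+]) = 3.5 × 10^-4.
[H+] is not negligible relative to C₀; solve [H+]² + 0.00035·[H+] − 2.1e-06 = 0.
[H+] = [−0.00035 + √(0.00035² + 8.4e-06)]/2 = 1.28 × 10^-3 M
pH = −log[H+] = −log(1.28 × 10^-3) = 2.89

pH = 2.89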